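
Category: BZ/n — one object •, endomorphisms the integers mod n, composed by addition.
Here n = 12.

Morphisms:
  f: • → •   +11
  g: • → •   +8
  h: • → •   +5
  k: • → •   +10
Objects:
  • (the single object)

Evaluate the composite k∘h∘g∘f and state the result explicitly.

Answer: +10

Work:
  0 +11≡11 +8≡7 +5≡0 +10≡10  (mod 12)
result: +10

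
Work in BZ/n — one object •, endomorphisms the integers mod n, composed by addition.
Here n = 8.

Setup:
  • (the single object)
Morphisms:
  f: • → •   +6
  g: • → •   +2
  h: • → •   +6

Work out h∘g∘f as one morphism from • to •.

  0 +6≡6 +2≡0 +6≡6  (mod 8)
result: +6

Answer: +6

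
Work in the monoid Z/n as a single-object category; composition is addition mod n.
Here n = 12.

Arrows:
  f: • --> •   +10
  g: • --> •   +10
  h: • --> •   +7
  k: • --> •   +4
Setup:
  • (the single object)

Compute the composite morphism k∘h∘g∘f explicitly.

  0 +10≡10 +10≡8 +7≡3 +4≡7  (mod 12)
composite: +7

Answer: +7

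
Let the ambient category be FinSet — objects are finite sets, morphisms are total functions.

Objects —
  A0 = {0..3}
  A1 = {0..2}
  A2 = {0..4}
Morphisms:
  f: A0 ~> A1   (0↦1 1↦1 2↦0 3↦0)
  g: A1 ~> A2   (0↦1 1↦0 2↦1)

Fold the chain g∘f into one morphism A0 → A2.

Answer: (0↦0 1↦0 2↦1 3↦1)

Derivation:
  0 f~>1 g~>0
  1 f~>1 g~>0
  2 f~>0 g~>1
  3 f~>0 g~>1
composite: (0↦0 1↦0 2↦1 3↦1)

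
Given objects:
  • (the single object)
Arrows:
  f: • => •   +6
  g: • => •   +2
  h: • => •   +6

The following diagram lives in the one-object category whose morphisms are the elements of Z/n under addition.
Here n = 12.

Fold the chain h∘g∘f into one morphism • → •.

Answer: +2

Derivation:
  0 +6≡6 +2≡8 +6≡2  (mod 12)
⟦path⟧: +2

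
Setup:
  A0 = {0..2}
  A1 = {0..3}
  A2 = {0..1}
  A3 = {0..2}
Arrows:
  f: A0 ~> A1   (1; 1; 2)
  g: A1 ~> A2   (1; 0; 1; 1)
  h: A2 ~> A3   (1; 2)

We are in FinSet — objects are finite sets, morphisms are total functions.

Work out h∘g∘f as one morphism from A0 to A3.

  0 f~>1 g~>0 h~>1
  1 f~>1 g~>0 h~>1
  2 f~>2 g~>1 h~>2
⟦path⟧: (1; 1; 2)

Answer: (1; 1; 2)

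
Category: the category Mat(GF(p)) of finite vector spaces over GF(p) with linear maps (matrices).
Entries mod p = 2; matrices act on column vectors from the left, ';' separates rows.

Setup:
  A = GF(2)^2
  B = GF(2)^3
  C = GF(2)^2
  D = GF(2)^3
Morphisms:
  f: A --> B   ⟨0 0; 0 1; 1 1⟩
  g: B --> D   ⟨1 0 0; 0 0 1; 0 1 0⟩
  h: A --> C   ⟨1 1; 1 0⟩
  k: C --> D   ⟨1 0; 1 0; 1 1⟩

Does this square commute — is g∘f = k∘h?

1) trace f;g:
  e0=[1,0] f-->[0,0,1] g-->[0,1,0]
  e1=[0,1] f-->[0,1,1] g-->[0,1,1]
  composite₁ = ⟨0 0; 1 1; 0 1⟩
2) trace h;k:
  e0=[1,0] h-->[1,1] k-->[1,1,0]
  e1=[0,1] h-->[1,0] k-->[1,1,1]
  composite₂ = ⟨1 1; 1 1; 0 1⟩
Equal? NO — does not commute

Answer: DOES NOT COMMUTE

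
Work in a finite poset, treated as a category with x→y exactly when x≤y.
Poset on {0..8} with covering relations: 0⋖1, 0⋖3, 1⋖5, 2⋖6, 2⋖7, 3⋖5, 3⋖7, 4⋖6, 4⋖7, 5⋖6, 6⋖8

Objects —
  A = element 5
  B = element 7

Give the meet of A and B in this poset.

Answer: A∧B = 3

Work:
Common predecessors of 5,7: {0,3}
  0 <= 3
  3 <= 3
glb = 3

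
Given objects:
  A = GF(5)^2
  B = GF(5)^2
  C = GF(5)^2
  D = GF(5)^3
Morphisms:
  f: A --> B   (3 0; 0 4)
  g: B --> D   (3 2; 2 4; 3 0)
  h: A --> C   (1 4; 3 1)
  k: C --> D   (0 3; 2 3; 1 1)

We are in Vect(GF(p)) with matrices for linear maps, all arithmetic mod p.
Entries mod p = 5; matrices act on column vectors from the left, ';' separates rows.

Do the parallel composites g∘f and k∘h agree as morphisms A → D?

Answer: COMMUTES

Trace:
Path 1 = f;g:
  e0=(1,0) f-->(3,0) g-->(4,1,4)
  e1=(0,1) f-->(0,4) g-->(3,1,0)
  result₁ = (4 3; 1 1; 4 0)
Path 2 = h;k:
  e0=(1,0) h-->(1,3) k-->(4,1,4)
  e1=(0,1) h-->(4,1) k-->(3,1,0)
  result₂ = (4 3; 1 1; 4 0)
Equal? YES — commutes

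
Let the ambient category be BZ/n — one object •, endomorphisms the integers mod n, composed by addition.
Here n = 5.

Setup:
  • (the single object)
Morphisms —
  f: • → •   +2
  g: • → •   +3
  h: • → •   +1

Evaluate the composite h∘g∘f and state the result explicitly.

  0 +2≡2 +3≡0 +1≡1  (mod 5)
composite: +1

Answer: +1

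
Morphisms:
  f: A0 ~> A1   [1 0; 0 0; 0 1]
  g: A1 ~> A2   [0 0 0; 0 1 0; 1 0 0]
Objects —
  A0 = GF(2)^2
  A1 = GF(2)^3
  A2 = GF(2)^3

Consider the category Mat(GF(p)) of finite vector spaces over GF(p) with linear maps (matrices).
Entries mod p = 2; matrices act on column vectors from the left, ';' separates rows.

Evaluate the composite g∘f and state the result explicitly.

  e0=[1,0] f~>[1,0,0] g~>[0,0,1]
  e1=[0,1] f~>[0,0,1] g~>[0,0,0]
result: [0 0; 0 0; 1 0]

Answer: [0 0; 0 0; 1 0]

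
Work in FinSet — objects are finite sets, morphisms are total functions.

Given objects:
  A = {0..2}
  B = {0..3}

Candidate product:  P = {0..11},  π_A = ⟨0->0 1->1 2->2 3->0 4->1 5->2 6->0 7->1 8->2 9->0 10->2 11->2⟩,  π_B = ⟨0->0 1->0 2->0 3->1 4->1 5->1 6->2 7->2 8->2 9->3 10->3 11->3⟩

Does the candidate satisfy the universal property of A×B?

Answer: NOT A VALID PRODUCT — duplicate pair at indices 11,10

Derivation:
|A|·|B| = 3·4 = 12;  |P| = 12
Check the pairing map k ↦ (π_A(k), π_B(k)):
  0 -> (0,0)
  1 -> (1,0)
  2 -> (2,0)
  3 -> (0,1)
  4 -> (1,1)
  5 -> (2,1)
  6 -> (0,2)
  7 -> (1,2)
  8 -> (2,2)
  9 -> (0,3)
  10 -> (2,3)
  11 -> (2,3)  ✗ repeats pair of k=10
distinct pairs in image: 11 / 12 needed
  → (2,3) hit at k=10 and k=11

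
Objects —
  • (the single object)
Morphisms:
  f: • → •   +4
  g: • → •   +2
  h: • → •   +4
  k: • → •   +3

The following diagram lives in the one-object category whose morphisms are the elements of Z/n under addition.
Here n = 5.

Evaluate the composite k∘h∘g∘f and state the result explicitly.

Answer: +3

Derivation:
  0 +4≡4 +2≡1 +4≡0 +3≡3  (mod 5)
composite: +3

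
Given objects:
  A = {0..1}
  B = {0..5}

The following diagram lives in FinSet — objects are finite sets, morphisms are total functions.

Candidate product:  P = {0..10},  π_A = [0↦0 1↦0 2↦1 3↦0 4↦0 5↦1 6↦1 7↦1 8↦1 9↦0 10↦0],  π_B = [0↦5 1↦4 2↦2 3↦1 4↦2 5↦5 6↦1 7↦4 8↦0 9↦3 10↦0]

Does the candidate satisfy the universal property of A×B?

Answer: NOT A VALID PRODUCT — |P|=11 ≠ |A|·|B|=12

Work:
|A|·|B| = 2·6 = 12;  |P| = 11
  → cardinalities differ; no bijection possible.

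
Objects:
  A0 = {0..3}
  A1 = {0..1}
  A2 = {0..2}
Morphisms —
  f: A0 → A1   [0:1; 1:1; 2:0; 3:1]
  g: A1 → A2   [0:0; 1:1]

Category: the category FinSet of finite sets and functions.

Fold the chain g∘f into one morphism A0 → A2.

  0 f→1 g→1
  1 f→1 g→1
  2 f→0 g→0
  3 f→1 g→1
⟦path⟧: [0:1; 1:1; 2:0; 3:1]

Answer: [0:1; 1:1; 2:0; 3:1]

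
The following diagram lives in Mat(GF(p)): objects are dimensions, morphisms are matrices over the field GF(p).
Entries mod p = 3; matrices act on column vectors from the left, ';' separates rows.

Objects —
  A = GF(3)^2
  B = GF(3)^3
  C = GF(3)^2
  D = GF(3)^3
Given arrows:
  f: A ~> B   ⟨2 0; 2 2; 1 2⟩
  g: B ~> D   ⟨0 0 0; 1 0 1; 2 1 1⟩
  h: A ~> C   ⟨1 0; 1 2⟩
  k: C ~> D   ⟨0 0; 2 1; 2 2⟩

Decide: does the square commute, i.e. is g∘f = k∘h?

Answer: COMMUTES

Derivation:
Along f;g (path 1):
  e0=[1,0] f~>[2,2,1] g~>[0,0,1]
  e1=[0,1] f~>[0,2,2] g~>[0,2,1]
  result₁ = ⟨0 0; 0 2; 1 1⟩
Along h;k (path 2):
  e0=[1,0] h~>[1,1] k~>[0,0,1]
  e1=[0,1] h~>[0,2] k~>[0,2,1]
  result₂ = ⟨0 0; 0 2; 1 1⟩
Equal? YES — commutes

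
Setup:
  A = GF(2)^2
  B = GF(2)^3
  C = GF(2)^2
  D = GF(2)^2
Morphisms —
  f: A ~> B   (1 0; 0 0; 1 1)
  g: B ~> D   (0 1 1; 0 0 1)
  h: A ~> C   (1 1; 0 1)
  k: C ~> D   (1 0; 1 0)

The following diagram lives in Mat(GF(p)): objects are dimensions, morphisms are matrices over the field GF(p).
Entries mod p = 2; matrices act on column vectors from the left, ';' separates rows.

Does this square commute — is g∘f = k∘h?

Answer: COMMUTES

Work:
Path 1 = f;g:
  e0=⟨1,0⟩ f~>⟨1,0,1⟩ g~>⟨1,1⟩
  e1=⟨0,1⟩ f~>⟨0,0,1⟩ g~>⟨1,1⟩
  result₁ = (1 1; 1 1)
Path 2 = h;k:
  e0=⟨1,0⟩ h~>⟨1,0⟩ k~>⟨1,1⟩
  e1=⟨0,1⟩ h~>⟨1,1⟩ k~>⟨1,1⟩
  result₂ = (1 1; 1 1)
Equal? equal; square commutes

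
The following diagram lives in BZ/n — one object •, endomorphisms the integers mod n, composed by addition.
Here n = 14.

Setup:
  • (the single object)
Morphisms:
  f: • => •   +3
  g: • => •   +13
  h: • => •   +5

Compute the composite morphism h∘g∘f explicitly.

  0 +3≡3 +13≡2 +5≡7  (mod 14)
composite: +7

Answer: +7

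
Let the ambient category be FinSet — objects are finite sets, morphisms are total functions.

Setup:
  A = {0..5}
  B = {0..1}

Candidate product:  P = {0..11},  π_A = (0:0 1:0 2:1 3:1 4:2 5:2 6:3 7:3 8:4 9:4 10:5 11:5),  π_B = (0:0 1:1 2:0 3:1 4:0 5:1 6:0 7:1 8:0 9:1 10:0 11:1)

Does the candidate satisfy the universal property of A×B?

Answer: VALID PRODUCT

Derivation:
|A|·|B| = 6·2 = 12;  |P| = 12
Check the pairing map k ↦ (π_A(k), π_B(k)):
  0 : (0,0)
  1 : (0,1)
  2 : (1,0)
  3 : (1,1)
  4 : (2,0)
  5 : (2,1)
  6 : (3,0)
  7 : (3,1)
  8 : (4,0)
  9 : (4,1)
  10 : (5,0)
  11 : (5,1)
distinct pairs in image: 12 / 12 needed
  → bijection onto A×B; projections well-typed.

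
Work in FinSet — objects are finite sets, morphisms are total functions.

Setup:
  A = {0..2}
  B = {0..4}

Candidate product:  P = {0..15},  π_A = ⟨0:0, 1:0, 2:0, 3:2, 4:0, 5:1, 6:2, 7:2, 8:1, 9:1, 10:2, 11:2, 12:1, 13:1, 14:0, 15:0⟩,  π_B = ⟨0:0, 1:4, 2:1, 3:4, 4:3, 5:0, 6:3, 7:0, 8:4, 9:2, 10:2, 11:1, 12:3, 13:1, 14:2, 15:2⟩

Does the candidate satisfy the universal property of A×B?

Answer: NOT A VALID PRODUCT — |P|=16 ≠ |A|·|B|=15

Derivation:
|A|·|B| = 3·5 = 15;  |P| = 16
  → cardinalities differ; no bijection possible.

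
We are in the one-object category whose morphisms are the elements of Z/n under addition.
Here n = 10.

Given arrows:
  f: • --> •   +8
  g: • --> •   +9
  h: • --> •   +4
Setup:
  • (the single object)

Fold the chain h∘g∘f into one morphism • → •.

Answer: +1

Derivation:
  0 +8≡8 +9≡7 +4≡1  (mod 10)
composite: +1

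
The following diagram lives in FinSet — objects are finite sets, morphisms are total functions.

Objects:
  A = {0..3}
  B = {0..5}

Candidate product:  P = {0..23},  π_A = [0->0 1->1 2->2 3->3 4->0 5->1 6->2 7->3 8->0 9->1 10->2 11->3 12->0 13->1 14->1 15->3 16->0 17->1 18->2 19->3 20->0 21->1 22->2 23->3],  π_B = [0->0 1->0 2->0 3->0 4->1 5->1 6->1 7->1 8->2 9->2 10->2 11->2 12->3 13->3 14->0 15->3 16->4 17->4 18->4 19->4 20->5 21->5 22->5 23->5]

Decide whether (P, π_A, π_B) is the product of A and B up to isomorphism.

|A|·|B| = 4·6 = 24;  |P| = 24
Check the pairing map k ↦ (π_A(k), π_B(k)):
  0 -> (0,0)
  1 -> (1,0)
  2 -> (2,0)
  3 -> (3,0)
  4 -> (0,1)
  5 -> (1,1)
  6 -> (2,1)
  7 -> (3,1)
  8 -> (0,2)
  9 -> (1,2)
  10 -> (2,2)
  11 -> (3,2)
  12 -> (0,3)
  13 -> (1,3)
  14 -> (1,0)  ✗ repeats pair of k=1
  15 -> (3,3)
  16 -> (0,4)
  17 -> (1,4)
  18 -> (2,4)
  19 -> (3,4)
  20 -> (0,5)
  21 -> (1,5)
  22 -> (2,5)
  23 -> (3,5)
distinct pairs in image: 23 / 24 needed
  → (1,0) hit at k=1 and k=14

Answer: NOT A VALID PRODUCT — duplicate pair at indices 1,14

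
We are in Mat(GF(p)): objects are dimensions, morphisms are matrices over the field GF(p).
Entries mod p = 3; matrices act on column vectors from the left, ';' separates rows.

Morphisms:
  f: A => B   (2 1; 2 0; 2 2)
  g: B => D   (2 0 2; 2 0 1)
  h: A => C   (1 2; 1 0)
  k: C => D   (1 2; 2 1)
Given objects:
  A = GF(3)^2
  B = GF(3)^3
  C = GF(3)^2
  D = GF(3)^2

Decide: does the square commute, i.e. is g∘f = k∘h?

Along f;g (path 1):
  e0=[1,0] f=>[2,2,2] g=>[2,0]
  e1=[0,1] f=>[1,0,2] g=>[0,1]
  composite₁ = (2 0; 0 1)
Along h;k (path 2):
  e0=[1,0] h=>[1,1] k=>[0,0]
  e1=[0,1] h=>[2,0] k=>[2,1]
  composite₂ = (0 2; 0 1)
Equal? distinct morphisms ✗

Answer: DOES NOT COMMUTE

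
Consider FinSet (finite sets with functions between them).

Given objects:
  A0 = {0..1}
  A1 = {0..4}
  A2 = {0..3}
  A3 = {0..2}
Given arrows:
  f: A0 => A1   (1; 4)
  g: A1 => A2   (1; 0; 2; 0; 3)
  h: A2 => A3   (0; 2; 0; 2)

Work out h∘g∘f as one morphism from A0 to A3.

Answer: (0; 2)

Trace:
  0 f=>1 g=>0 h=>0
  1 f=>4 g=>3 h=>2
⟦path⟧: (0; 2)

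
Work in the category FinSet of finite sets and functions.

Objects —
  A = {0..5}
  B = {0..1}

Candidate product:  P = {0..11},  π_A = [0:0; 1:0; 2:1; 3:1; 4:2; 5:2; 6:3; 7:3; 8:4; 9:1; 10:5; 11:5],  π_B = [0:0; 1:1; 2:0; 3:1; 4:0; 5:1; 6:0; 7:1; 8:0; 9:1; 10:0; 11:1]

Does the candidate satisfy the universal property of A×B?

Answer: NOT A VALID PRODUCT — duplicate pair at indices 3,9

Derivation:
|A|·|B| = 6·2 = 12;  |P| = 12
Check the pairing map k ↦ (π_A(k), π_B(k)):
  0 : (0,0)
  1 : (0,1)
  2 : (1,0)
  3 : (1,1)
  4 : (2,0)
  5 : (2,1)
  6 : (3,0)
  7 : (3,1)
  8 : (4,0)
  9 : (1,1)  ✗ repeats pair of k=3
  10 : (5,0)
  11 : (5,1)
distinct pairs in image: 11 / 12 needed
  → (1,1) hit at k=3 and k=9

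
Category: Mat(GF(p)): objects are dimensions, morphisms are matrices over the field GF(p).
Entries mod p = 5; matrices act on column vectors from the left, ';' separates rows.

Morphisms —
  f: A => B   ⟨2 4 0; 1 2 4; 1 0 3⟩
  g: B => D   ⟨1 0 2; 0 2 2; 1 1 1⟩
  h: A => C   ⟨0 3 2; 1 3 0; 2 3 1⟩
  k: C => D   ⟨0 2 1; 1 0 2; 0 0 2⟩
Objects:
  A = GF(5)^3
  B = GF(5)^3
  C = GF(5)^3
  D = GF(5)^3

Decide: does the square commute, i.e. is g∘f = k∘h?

Path 1 = f;g:
  e0=[1,0,0] f=>[2,1,1] g=>[4,4,4]
  e1=[0,1,0] f=>[4,2,0] g=>[4,4,1]
  e2=[0,0,1] f=>[0,4,3] g=>[1,4,2]
  result₁ = ⟨4 4 1; 4 4 4; 4 1 2⟩
Path 2 = h;k:
  e0=[1,0,0] h=>[0,1,2] k=>[4,4,4]
  e1=[0,1,0] h=>[3,3,3] k=>[4,4,1]
  e2=[0,0,1] h=>[2,0,1] k=>[1,4,2]
  result₂ = ⟨4 4 1; 4 4 4; 4 1 2⟩
Equal? same morphism ✓

Answer: COMMUTES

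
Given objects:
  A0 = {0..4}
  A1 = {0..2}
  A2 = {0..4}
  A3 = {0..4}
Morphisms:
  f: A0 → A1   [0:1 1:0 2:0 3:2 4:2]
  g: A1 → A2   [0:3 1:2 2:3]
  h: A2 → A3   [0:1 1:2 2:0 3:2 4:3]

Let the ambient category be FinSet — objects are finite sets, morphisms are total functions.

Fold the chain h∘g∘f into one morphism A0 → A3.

  0 f→1 g→2 h→0
  1 f→0 g→3 h→2
  2 f→0 g→3 h→2
  3 f→2 g→3 h→2
  4 f→2 g→3 h→2
composite: [0:0 1:2 2:2 3:2 4:2]

Answer: [0:0 1:2 2:2 3:2 4:2]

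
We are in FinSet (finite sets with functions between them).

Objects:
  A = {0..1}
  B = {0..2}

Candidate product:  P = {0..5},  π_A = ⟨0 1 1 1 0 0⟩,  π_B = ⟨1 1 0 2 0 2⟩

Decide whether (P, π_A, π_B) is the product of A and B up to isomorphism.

Answer: VALID PRODUCT

Work:
|A|·|B| = 2·3 = 6;  |P| = 6
Check the pairing map k ↦ (π_A(k), π_B(k)):
  0 : (0,1)
  1 : (1,1)
  2 : (1,0)
  3 : (1,2)
  4 : (0,0)
  5 : (0,2)
distinct pairs in image: 6 / 6 needed
  → bijection onto A×B; projections well-typed.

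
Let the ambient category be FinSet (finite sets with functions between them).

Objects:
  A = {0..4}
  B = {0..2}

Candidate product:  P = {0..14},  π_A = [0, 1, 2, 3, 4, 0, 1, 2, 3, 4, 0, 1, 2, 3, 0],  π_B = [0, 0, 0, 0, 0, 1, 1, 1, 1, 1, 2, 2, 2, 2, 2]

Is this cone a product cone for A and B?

Answer: NOT A VALID PRODUCT — duplicate pair at indices 10,14

Derivation:
|A|·|B| = 5·3 = 15;  |P| = 15
Check the pairing map k ↦ (π_A(k), π_B(k)):
  0 -> (0,0)
  1 -> (1,0)
  2 -> (2,0)
  3 -> (3,0)
  4 -> (4,0)
  5 -> (0,1)
  6 -> (1,1)
  7 -> (2,1)
  8 -> (3,1)
  9 -> (4,1)
  10 -> (0,2)
  11 -> (1,2)
  12 -> (2,2)
  13 -> (3,2)
  14 -> (0,2)  ✗ repeats pair of k=10
distinct pairs in image: 14 / 15 needed
  → (0,2) hit at k=10 and k=14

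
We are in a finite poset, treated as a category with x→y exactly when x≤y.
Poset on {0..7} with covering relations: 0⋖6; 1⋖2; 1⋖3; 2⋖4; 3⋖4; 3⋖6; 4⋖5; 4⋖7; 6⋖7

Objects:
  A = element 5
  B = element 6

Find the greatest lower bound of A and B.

{x : x<=A ∧ x<=B} = {1,3}  (A=5, B=6)
  1 <= 3
  3 <= 3
glb = 3

Answer: A∧B = 3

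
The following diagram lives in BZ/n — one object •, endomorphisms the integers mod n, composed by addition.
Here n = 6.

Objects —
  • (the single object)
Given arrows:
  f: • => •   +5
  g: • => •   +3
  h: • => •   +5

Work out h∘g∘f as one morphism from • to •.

Answer: +1

Derivation:
  0 +5≡5 +3≡2 +5≡1  (mod 6)
composite: +1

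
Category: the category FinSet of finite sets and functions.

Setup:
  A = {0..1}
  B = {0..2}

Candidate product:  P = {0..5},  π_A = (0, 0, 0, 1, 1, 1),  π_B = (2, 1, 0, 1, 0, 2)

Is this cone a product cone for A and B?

Answer: VALID PRODUCT

Derivation:
|A|·|B| = 2·3 = 6;  |P| = 6
Check the pairing map k ↦ (π_A(k), π_B(k)):
  0 -> (0,2)
  1 -> (0,1)
  2 -> (0,0)
  3 -> (1,1)
  4 -> (1,0)
  5 -> (1,2)
distinct pairs in image: 6 / 6 needed
  → bijection onto A×B; projections well-typed.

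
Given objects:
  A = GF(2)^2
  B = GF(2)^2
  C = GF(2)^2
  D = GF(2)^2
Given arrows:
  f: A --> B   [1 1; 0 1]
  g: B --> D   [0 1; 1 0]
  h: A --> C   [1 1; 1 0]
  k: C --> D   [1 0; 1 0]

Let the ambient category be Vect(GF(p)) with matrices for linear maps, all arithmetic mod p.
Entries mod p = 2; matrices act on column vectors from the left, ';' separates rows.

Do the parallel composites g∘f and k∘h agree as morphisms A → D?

Along f;g (path 1):
  e0=(1,0) f-->(1,0) g-->(0,1)
  e1=(0,1) f-->(1,1) g-->(1,1)
  composite₁ = [0 1; 1 1]
Along h;k (path 2):
  e0=(1,0) h-->(1,1) k-->(1,1)
  e1=(0,1) h-->(1,0) k-->(1,1)
  composite₂ = [1 1; 1 1]
Equal? NO — does not commute

Answer: DOES NOT COMMUTE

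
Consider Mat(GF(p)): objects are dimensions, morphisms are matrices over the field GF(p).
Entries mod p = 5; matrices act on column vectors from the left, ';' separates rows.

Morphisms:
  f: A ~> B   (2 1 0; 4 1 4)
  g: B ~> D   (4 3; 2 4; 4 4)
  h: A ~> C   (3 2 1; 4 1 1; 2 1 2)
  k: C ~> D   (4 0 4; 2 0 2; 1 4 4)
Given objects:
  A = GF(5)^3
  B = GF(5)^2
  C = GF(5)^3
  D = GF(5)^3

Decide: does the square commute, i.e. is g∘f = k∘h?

Answer: DOES NOT COMMUTE

Derivation:
1) trace f;g:
  e0=(1,0,0) f~>(2,4) g~>(0,0,4)
  e1=(0,1,0) f~>(1,1) g~>(2,1,3)
  e2=(0,0,1) f~>(0,4) g~>(2,1,1)
  ⟦path⟧₁ = (0 2 2; 0 1 1; 4 3 1)
2) trace h;k:
  e0=(1,0,0) h~>(3,4,2) k~>(0,0,2)
  e1=(0,1,0) h~>(2,1,1) k~>(2,1,0)
  e2=(0,0,1) h~>(1,1,2) k~>(2,1,3)
  ⟦path⟧₂ = (0 2 2; 0 1 1; 2 0 3)
Equal? differ; not commutative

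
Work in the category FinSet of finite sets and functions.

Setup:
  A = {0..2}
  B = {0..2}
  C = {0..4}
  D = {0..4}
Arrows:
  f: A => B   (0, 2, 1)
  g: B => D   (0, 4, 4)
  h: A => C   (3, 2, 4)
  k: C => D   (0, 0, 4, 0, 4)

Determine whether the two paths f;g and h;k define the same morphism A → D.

Answer: COMMUTES

Trace:
1) trace f;g:
  0 f=>0 g=>0
  1 f=>2 g=>4
  2 f=>1 g=>4
  result₁ = (0, 4, 4)
2) trace h;k:
  0 h=>3 k=>0
  1 h=>2 k=>4
  2 h=>4 k=>4
  result₂ = (0, 4, 4)
Equal? YES — commutes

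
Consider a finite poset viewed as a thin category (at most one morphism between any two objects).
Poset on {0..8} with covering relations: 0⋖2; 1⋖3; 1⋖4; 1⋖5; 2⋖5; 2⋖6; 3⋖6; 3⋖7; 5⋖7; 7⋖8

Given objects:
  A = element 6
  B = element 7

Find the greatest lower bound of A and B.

Answer: NO MEET EXISTS

Work:
Common predecessors of 6,7: {0,1,2,3}
  maximal lower bounds 2 and 3 are incomparable: neither 2≤3 nor 3≤2
→ no greatest lower bound exists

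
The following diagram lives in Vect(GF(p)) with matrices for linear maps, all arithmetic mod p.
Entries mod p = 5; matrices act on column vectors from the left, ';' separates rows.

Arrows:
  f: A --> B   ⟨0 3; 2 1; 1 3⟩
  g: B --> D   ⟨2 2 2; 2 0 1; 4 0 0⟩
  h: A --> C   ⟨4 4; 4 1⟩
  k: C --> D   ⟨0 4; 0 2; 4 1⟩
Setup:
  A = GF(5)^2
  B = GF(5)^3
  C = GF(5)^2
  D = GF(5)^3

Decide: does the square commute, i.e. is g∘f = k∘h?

1) trace f;g:
  e0=[1,0] f-->[0,2,1] g-->[1,1,0]
  e1=[0,1] f-->[3,1,3] g-->[4,4,2]
  ⟦path⟧₁ = ⟨1 4; 1 4; 0 2⟩
2) trace h;k:
  e0=[1,0] h-->[4,4] k-->[1,3,0]
  e1=[0,1] h-->[4,1] k-->[4,2,2]
  ⟦path⟧₂ = ⟨1 4; 3 2; 0 2⟩
Equal? NO — does not commute

Answer: DOES NOT COMMUTE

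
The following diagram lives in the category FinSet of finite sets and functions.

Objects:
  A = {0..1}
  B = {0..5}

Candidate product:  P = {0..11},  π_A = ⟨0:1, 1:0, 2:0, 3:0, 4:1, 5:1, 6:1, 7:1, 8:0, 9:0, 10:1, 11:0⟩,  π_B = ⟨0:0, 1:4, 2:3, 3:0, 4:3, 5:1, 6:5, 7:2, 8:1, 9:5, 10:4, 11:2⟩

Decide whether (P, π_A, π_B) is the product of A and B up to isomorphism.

|A|·|B| = 2·6 = 12;  |P| = 12
Check the pairing map k ↦ (π_A(k), π_B(k)):
  0 : (1,0)
  1 : (0,4)
  2 : (0,3)
  3 : (0,0)
  4 : (1,3)
  5 : (1,1)
  6 : (1,5)
  7 : (1,2)
  8 : (0,1)
  9 : (0,5)
  10 : (1,4)
  11 : (0,2)
distinct pairs in image: 12 / 12 needed
  → bijection onto A×B; projections well-typed.

Answer: VALID PRODUCT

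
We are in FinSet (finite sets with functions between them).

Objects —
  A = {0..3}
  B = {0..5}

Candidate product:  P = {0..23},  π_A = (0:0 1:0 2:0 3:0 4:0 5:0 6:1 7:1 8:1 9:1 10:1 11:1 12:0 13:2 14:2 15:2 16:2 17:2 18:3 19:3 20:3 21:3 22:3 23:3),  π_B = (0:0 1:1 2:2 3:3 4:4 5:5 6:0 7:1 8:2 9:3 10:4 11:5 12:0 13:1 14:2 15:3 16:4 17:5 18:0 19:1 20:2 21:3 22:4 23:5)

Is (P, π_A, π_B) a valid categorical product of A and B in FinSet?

|A|·|B| = 4·6 = 24;  |P| = 24
Check the pairing map k ↦ (π_A(k), π_B(k)):
  0 : (0,0)
  1 : (0,1)
  2 : (0,2)
  3 : (0,3)
  4 : (0,4)
  5 : (0,5)
  6 : (1,0)
  7 : (1,1)
  8 : (1,2)
  9 : (1,3)
  10 : (1,4)
  11 : (1,5)
  12 : (0,0)  ✗ repeats pair of k=0
  13 : (2,1)
  14 : (2,2)
  15 : (2,3)
  16 : (2,4)
  17 : (2,5)
  18 : (3,0)
  19 : (3,1)
  20 : (3,2)
  21 : (3,3)
  22 : (3,4)
  23 : (3,5)
distinct pairs in image: 23 / 24 needed
  → (0,0) hit at k=0 and k=12

Answer: NOT A VALID PRODUCT — duplicate pair at indices 0,12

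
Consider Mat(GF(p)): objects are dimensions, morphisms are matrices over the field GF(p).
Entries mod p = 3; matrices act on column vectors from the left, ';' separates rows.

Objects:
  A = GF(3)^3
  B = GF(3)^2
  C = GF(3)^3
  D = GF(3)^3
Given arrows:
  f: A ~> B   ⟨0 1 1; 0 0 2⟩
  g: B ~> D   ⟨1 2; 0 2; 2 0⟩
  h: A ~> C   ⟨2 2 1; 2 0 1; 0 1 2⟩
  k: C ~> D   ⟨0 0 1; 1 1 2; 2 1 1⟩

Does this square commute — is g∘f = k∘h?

1) trace f;g:
  e0=[1,0,0] f~>[0,0] g~>[0,0,0]
  e1=[0,1,0] f~>[1,0] g~>[1,0,2]
  e2=[0,0,1] f~>[1,2] g~>[2,1,2]
  result₁ = ⟨0 1 2; 0 0 1; 0 2 2⟩
2) trace h;k:
  e0=[1,0,0] h~>[2,2,0] k~>[0,1,0]
  e1=[0,1,0] h~>[2,0,1] k~>[1,1,2]
  e2=[0,0,1] h~>[1,1,2] k~>[2,0,2]
  result₂ = ⟨0 1 2; 1 1 0; 0 2 2⟩
Equal? distinct morphisms ✗

Answer: DOES NOT COMMUTE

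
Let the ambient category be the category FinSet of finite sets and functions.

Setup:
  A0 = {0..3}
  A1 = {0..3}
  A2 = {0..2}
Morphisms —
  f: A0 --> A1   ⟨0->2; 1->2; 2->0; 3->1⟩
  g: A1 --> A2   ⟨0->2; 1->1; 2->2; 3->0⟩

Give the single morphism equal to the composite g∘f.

Answer: ⟨0->2; 1->2; 2->2; 3->1⟩

Trace:
  0 f-->2 g-->2
  1 f-->2 g-->2
  2 f-->0 g-->2
  3 f-->1 g-->1
composite: ⟨0->2; 1->2; 2->2; 3->1⟩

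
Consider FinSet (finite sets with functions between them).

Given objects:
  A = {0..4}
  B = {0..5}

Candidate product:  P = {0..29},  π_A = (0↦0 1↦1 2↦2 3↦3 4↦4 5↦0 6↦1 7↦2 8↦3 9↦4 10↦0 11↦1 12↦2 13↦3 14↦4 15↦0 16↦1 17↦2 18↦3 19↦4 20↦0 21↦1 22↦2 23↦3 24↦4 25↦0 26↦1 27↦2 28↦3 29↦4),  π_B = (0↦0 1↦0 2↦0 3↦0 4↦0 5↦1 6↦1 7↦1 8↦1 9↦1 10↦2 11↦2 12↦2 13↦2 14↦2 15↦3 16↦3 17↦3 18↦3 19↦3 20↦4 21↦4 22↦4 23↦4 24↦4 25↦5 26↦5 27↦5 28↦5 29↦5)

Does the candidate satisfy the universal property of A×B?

|A|·|B| = 5·6 = 30;  |P| = 30
Check the pairing map k ↦ (π_A(k), π_B(k)):
  0 ↦ (0,0)
  1 ↦ (1,0)
  2 ↦ (2,0)
  3 ↦ (3,0)
  4 ↦ (4,0)
  5 ↦ (0,1)
  6 ↦ (1,1)
  7 ↦ (2,1)
  8 ↦ (3,1)
  9 ↦ (4,1)
  10 ↦ (0,2)
  11 ↦ (1,2)
  12 ↦ (2,2)
  13 ↦ (3,2)
  14 ↦ (4,2)
  15 ↦ (0,3)
  16 ↦ (1,3)
  17 ↦ (2,3)
  18 ↦ (3,3)
  19 ↦ (4,3)
  20 ↦ (0,4)
  21 ↦ (1,4)
  22 ↦ (2,4)
  23 ↦ (3,4)
  24 ↦ (4,4)
  25 ↦ (0,5)
  26 ↦ (1,5)
  27 ↦ (2,5)
  28 ↦ (3,5)
  29 ↦ (4,5)
distinct pairs in image: 30 / 30 needed
  → bijection onto A×B; projections well-typed.

Answer: VALID PRODUCT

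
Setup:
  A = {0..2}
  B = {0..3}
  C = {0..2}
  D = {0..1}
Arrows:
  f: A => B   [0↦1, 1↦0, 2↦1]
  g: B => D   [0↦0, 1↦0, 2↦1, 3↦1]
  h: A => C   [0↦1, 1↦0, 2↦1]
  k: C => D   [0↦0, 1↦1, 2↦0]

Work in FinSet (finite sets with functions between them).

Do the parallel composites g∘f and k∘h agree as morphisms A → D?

Answer: DOES NOT COMMUTE

Work:
1) trace f;g:
  0 f=>1 g=>0
  1 f=>0 g=>0
  2 f=>1 g=>0
  result₁ = [0↦0, 1↦0, 2↦0]
2) trace h;k:
  0 h=>1 k=>1
  1 h=>0 k=>0
  2 h=>1 k=>1
  result₂ = [0↦1, 1↦0, 2↦1]
Equal? distinct morphisms ✗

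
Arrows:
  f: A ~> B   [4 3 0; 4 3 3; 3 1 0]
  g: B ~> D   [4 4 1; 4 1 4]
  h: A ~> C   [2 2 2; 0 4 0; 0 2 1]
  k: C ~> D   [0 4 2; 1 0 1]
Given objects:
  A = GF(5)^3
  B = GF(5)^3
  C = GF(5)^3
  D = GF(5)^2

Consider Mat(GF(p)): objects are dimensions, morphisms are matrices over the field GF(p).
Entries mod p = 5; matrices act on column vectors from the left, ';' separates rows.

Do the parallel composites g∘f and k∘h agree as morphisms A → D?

Answer: COMMUTES

Work:
Along f;g (path 1):
  e0=[1,0,0] f~>[4,4,3] g~>[0,2]
  e1=[0,1,0] f~>[3,3,1] g~>[0,4]
  e2=[0,0,1] f~>[0,3,0] g~>[2,3]
  ⟦path⟧₁ = [0 0 2; 2 4 3]
Along h;k (path 2):
  e0=[1,0,0] h~>[2,0,0] k~>[0,2]
  e1=[0,1,0] h~>[2,4,2] k~>[0,4]
  e2=[0,0,1] h~>[2,0,1] k~>[2,3]
  ⟦path⟧₂ = [0 0 2; 2 4 3]
Equal? same morphism ✓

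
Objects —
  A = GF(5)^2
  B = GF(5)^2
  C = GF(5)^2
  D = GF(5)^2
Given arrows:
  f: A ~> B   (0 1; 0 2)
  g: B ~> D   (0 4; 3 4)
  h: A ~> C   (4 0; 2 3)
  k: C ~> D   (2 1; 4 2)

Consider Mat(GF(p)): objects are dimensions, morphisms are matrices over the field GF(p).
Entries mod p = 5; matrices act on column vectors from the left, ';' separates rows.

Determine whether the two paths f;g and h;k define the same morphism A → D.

Answer: COMMUTES

Derivation:
1) trace f;g:
  e0=⟨1,0⟩ f~>⟨0,0⟩ g~>⟨0,0⟩
  e1=⟨0,1⟩ f~>⟨1,2⟩ g~>⟨3,1⟩
  ⟦path⟧₁ = (0 3; 0 1)
2) trace h;k:
  e0=⟨1,0⟩ h~>⟨4,2⟩ k~>⟨0,0⟩
  e1=⟨0,1⟩ h~>⟨0,3⟩ k~>⟨3,1⟩
  ⟦path⟧₂ = (0 3; 0 1)
Equal? YES — commutes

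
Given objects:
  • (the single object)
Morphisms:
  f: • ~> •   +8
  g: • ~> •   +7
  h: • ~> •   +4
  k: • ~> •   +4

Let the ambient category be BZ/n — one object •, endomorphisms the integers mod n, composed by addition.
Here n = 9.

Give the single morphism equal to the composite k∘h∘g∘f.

  0 +8≡8 +7≡6 +4≡1 +4≡5  (mod 9)
⟦path⟧: +5

Answer: +5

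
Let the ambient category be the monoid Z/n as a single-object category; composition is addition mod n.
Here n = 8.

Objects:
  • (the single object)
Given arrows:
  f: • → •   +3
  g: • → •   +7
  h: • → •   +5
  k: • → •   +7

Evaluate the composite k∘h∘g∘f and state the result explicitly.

Answer: +6

Trace:
  0 +3≡3 +7≡2 +5≡7 +7≡6  (mod 8)
⟦path⟧: +6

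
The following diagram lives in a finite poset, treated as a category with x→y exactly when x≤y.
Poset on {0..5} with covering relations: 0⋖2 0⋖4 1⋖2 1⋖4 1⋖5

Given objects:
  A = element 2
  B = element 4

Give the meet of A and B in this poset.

Answer: NO MEET EXISTS

Derivation:
{x : x≤A ∧ x≤B} = {0,1}  (A=2, B=4)
  maximal lower bounds 0 and 1 are incomparable: neither 0≤1 nor 1≤0
→ no greatest lower bound exists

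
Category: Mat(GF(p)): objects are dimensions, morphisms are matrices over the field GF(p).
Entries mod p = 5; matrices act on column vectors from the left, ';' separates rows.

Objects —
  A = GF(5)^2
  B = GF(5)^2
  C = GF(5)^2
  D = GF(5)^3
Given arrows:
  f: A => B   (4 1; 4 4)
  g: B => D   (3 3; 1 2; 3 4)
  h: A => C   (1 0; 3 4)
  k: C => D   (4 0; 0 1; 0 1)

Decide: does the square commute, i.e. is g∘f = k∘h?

Along f;g (path 1):
  e0=⟨1,0⟩ f=>⟨4,4⟩ g=>⟨4,2,3⟩
  e1=⟨0,1⟩ f=>⟨1,4⟩ g=>⟨0,4,4⟩
  result₁ = (4 0; 2 4; 3 4)
Along h;k (path 2):
  e0=⟨1,0⟩ h=>⟨1,3⟩ k=>⟨4,3,3⟩
  e1=⟨0,1⟩ h=>⟨0,4⟩ k=>⟨0,4,4⟩
  result₂ = (4 0; 3 4; 3 4)
Equal? differ; not commutative

Answer: DOES NOT COMMUTE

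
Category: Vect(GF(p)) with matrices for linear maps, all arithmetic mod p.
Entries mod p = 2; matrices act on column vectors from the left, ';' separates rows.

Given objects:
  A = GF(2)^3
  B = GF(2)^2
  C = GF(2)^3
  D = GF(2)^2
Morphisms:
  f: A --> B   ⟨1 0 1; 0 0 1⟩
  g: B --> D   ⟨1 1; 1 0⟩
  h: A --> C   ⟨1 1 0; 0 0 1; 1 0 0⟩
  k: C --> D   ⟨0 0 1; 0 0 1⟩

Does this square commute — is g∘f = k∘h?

Answer: DOES NOT COMMUTE

Work:
Along f;g (path 1):
  e0=[1,0,0] f-->[1,0] g-->[1,1]
  e1=[0,1,0] f-->[0,0] g-->[0,0]
  e2=[0,0,1] f-->[1,1] g-->[0,1]
  result₁ = ⟨1 0 0; 1 0 1⟩
Along h;k (path 2):
  e0=[1,0,0] h-->[1,0,1] k-->[1,1]
  e1=[0,1,0] h-->[1,0,0] k-->[0,0]
  e2=[0,0,1] h-->[0,1,0] k-->[0,0]
  result₂ = ⟨1 0 0; 1 0 0⟩
Equal? differ; not commutative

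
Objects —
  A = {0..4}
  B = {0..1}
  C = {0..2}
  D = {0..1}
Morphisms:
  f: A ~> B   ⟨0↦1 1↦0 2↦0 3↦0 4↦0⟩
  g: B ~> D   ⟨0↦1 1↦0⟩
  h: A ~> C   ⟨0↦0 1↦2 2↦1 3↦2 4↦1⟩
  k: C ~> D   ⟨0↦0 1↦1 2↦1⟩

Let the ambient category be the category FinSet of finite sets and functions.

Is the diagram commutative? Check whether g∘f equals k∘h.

Answer: COMMUTES

Derivation:
Along f;g (path 1):
  0 f~>1 g~>0
  1 f~>0 g~>1
  2 f~>0 g~>1
  3 f~>0 g~>1
  4 f~>0 g~>1
  result₁ = ⟨0↦0 1↦1 2↦1 3↦1 4↦1⟩
Along h;k (path 2):
  0 h~>0 k~>0
  1 h~>2 k~>1
  2 h~>1 k~>1
  3 h~>2 k~>1
  4 h~>1 k~>1
  result₂ = ⟨0↦0 1↦1 2↦1 3↦1 4↦1⟩
Equal? YES — commutes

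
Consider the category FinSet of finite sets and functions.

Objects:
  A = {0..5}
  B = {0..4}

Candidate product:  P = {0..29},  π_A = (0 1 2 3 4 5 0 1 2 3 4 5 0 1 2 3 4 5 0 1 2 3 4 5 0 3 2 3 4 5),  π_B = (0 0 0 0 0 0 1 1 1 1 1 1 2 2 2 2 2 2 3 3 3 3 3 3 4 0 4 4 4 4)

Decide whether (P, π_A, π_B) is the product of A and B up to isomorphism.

|A|·|B| = 6·5 = 30;  |P| = 30
Check the pairing map k ↦ (π_A(k), π_B(k)):
  0 ↦ (0,0)
  1 ↦ (1,0)
  2 ↦ (2,0)
  3 ↦ (3,0)
  4 ↦ (4,0)
  5 ↦ (5,0)
  6 ↦ (0,1)
  7 ↦ (1,1)
  8 ↦ (2,1)
  9 ↦ (3,1)
  10 ↦ (4,1)
  11 ↦ (5,1)
  12 ↦ (0,2)
  13 ↦ (1,2)
  14 ↦ (2,2)
  15 ↦ (3,2)
  16 ↦ (4,2)
  17 ↦ (5,2)
  18 ↦ (0,3)
  19 ↦ (1,3)
  20 ↦ (2,3)
  21 ↦ (3,3)
  22 ↦ (4,3)
  23 ↦ (5,3)
  24 ↦ (0,4)
  25 ↦ (3,0)  ✗ repeats pair of k=3
  26 ↦ (2,4)
  27 ↦ (3,4)
  28 ↦ (4,4)
  29 ↦ (5,4)
distinct pairs in image: 29 / 30 needed
  → (3,0) hit at k=3 and k=25

Answer: NOT A VALID PRODUCT — duplicate pair at indices 3,25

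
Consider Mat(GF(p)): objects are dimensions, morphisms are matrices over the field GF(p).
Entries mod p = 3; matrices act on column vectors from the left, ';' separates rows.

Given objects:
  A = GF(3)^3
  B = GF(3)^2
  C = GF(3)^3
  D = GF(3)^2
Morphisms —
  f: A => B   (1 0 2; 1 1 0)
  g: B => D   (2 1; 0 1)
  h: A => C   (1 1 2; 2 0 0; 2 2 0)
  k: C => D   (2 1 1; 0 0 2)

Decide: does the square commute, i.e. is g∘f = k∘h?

Along f;g (path 1):
  e0=(1,0,0) f=>(1,1) g=>(0,1)
  e1=(0,1,0) f=>(0,1) g=>(1,1)
  e2=(0,0,1) f=>(2,0) g=>(1,0)
  ⟦path⟧₁ = (0 1 1; 1 1 0)
Along h;k (path 2):
  e0=(1,0,0) h=>(1,2,2) k=>(0,1)
  e1=(0,1,0) h=>(1,0,2) k=>(1,1)
  e2=(0,0,1) h=>(2,0,0) k=>(1,0)
  ⟦path⟧₂ = (0 1 1; 1 1 0)
Equal? same morphism ✓

Answer: COMMUTES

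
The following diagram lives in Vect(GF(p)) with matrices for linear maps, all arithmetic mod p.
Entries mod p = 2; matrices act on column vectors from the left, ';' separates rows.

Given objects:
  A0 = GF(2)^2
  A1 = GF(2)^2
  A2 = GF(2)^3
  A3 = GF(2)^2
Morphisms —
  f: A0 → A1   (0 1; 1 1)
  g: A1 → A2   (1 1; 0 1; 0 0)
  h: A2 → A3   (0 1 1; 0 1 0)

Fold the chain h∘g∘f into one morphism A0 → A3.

  e0=[1,0] f→[0,1] g→[1,1,0] h→[1,1]
  e1=[0,1] f→[1,1] g→[0,1,0] h→[1,1]
composite: (1 1; 1 1)

Answer: (1 1; 1 1)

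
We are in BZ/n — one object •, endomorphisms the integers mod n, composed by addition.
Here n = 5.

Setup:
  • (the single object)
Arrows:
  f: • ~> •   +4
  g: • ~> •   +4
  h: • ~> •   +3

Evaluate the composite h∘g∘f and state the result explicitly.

  0 +4≡4 +4≡3 +3≡1  (mod 5)
composite: +1

Answer: +1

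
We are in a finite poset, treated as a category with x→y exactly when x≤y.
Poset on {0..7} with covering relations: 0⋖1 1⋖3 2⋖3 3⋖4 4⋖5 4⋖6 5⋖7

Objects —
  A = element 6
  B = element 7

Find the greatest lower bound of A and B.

{x : x≤A ∧ x≤B} = {0,1,2,3,4}  (A=6, B=7)
  0 ≤ 4
  1 ≤ 4
  2 ≤ 4
  3 ≤ 4
  4 ≤ 4
glb = 4

Answer: A∧B = 4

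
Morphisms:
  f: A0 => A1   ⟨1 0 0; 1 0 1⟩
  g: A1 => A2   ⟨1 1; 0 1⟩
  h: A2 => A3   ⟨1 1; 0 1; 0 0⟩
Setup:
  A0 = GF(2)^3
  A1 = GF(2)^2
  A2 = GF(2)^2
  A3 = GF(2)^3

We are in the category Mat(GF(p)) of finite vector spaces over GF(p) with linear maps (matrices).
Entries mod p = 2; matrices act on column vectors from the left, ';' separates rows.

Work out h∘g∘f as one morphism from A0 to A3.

Answer: ⟨1 0 0; 1 0 1; 0 0 0⟩

Derivation:
  e0=⟨1,0,0⟩ f=>⟨1,1⟩ g=>⟨0,1⟩ h=>⟨1,1,0⟩
  e1=⟨0,1,0⟩ f=>⟨0,0⟩ g=>⟨0,0⟩ h=>⟨0,0,0⟩
  e2=⟨0,0,1⟩ f=>⟨0,1⟩ g=>⟨1,1⟩ h=>⟨0,1,0⟩
⟦path⟧: ⟨1 0 0; 1 0 1; 0 0 0⟩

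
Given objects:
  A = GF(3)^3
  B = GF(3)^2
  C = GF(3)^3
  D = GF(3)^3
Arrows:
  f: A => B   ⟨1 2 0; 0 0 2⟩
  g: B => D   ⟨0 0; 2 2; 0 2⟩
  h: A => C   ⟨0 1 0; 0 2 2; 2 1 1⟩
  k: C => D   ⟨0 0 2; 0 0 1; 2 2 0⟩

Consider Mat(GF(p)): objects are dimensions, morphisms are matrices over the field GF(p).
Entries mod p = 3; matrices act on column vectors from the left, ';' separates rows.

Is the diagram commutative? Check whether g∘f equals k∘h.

Path 1 = f;g:
  e0=[1,0,0] f=>[1,0] g=>[0,2,0]
  e1=[0,1,0] f=>[2,0] g=>[0,1,0]
  e2=[0,0,1] f=>[0,2] g=>[0,1,1]
  ⟦path⟧₁ = ⟨0 0 0; 2 1 1; 0 0 1⟩
Path 2 = h;k:
  e0=[1,0,0] h=>[0,0,2] k=>[1,2,0]
  e1=[0,1,0] h=>[1,2,1] k=>[2,1,0]
  e2=[0,0,1] h=>[0,2,1] k=>[2,1,1]
  ⟦path⟧₂ = ⟨1 2 2; 2 1 1; 0 0 1⟩
Equal? differ; not commutative

Answer: DOES NOT COMMUTE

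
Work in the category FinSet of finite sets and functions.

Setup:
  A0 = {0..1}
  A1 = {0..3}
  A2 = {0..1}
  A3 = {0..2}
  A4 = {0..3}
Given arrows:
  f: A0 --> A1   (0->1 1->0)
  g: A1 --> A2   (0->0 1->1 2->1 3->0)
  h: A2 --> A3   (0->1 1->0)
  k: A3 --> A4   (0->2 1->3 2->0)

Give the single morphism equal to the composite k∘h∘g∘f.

  0 f-->1 g-->1 h-->0 k-->2
  1 f-->0 g-->0 h-->1 k-->3
⟦path⟧: (0->2 1->3)

Answer: (0->2 1->3)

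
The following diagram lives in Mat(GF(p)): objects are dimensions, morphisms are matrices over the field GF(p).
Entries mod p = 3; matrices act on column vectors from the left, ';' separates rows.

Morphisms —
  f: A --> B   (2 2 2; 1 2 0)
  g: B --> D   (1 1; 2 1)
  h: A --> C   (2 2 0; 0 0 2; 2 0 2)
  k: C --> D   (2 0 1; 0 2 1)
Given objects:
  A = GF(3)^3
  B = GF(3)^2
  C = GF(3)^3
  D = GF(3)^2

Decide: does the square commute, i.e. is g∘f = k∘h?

Answer: DOES NOT COMMUTE

Trace:
Path 1 = f;g:
  e0=(1,0,0) f-->(2,1) g-->(0,2)
  e1=(0,1,0) f-->(2,2) g-->(1,0)
  e2=(0,0,1) f-->(2,0) g-->(2,1)
  composite₁ = (0 1 2; 2 0 1)
Path 2 = h;k:
  e0=(1,0,0) h-->(2,0,2) k-->(0,2)
  e1=(0,1,0) h-->(2,0,0) k-->(1,0)
  e2=(0,0,1) h-->(0,2,2) k-->(2,0)
  composite₂ = (0 1 2; 2 0 0)
Equal? NO — does not commute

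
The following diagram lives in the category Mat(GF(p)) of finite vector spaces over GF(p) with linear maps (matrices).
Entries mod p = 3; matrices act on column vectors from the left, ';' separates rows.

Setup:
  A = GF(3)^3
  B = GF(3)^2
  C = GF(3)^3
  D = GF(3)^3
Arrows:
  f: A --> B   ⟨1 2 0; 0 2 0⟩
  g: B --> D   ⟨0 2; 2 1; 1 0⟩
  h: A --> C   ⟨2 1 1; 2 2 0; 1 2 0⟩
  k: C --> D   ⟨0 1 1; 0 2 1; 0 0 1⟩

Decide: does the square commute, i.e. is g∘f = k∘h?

Answer: COMMUTES

Derivation:
1) trace f;g:
  e0=[1,0,0] f-->[1,0] g-->[0,2,1]
  e1=[0,1,0] f-->[2,2] g-->[1,0,2]
  e2=[0,0,1] f-->[0,0] g-->[0,0,0]
  composite₁ = ⟨0 1 0; 2 0 0; 1 2 0⟩
2) trace h;k:
  e0=[1,0,0] h-->[2,2,1] k-->[0,2,1]
  e1=[0,1,0] h-->[1,2,2] k-->[1,0,2]
  e2=[0,0,1] h-->[1,0,0] k-->[0,0,0]
  composite₂ = ⟨0 1 0; 2 0 0; 1 2 0⟩
Equal? YES — commutes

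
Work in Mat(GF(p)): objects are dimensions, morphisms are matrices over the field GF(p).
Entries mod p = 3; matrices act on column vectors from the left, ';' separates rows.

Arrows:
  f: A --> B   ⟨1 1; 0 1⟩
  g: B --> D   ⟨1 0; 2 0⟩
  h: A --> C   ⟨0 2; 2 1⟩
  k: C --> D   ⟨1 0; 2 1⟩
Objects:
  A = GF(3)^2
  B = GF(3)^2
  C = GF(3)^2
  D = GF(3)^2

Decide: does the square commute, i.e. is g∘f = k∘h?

Answer: DOES NOT COMMUTE

Trace:
Path 1 = f;g:
  e0=(1,0) f-->(1,0) g-->(1,2)
  e1=(0,1) f-->(1,1) g-->(1,2)
  composite₁ = ⟨1 1; 2 2⟩
Path 2 = h;k:
  e0=(1,0) h-->(0,2) k-->(0,2)
  e1=(0,1) h-->(2,1) k-->(2,2)
  composite₂ = ⟨0 2; 2 2⟩
Equal? NO — does not commute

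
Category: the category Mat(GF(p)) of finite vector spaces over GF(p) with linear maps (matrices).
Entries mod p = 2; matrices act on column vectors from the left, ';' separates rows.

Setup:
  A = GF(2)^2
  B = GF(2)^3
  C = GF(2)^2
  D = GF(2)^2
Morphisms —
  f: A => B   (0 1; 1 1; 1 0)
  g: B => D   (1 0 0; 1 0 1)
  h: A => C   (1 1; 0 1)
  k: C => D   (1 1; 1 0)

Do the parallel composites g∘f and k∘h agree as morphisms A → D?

1) trace f;g:
  e0=⟨1,0⟩ f=>⟨0,1,1⟩ g=>⟨0,1⟩
  e1=⟨0,1⟩ f=>⟨1,1,0⟩ g=>⟨1,1⟩
  composite₁ = (0 1; 1 1)
2) trace h;k:
  e0=⟨1,0⟩ h=>⟨1,0⟩ k=>⟨1,1⟩
  e1=⟨0,1⟩ h=>⟨1,1⟩ k=>⟨0,1⟩
  composite₂ = (1 0; 1 1)
Equal? distinct morphisms ✗

Answer: DOES NOT COMMUTE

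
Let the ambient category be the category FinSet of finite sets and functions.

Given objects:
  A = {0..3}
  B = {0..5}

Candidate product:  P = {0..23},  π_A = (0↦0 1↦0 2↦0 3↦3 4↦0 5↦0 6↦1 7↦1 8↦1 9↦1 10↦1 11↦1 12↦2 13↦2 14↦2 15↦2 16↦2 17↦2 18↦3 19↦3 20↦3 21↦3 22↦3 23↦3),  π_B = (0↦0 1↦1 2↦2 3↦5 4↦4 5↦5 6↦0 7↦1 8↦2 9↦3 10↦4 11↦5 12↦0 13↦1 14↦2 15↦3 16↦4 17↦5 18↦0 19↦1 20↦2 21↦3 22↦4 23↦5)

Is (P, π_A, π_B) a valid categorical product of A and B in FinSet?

|A|·|B| = 4·6 = 24;  |P| = 24
Check the pairing map k ↦ (π_A(k), π_B(k)):
  0 ↦ (0,0)
  1 ↦ (0,1)
  2 ↦ (0,2)
  3 ↦ (3,5)
  4 ↦ (0,4)
  5 ↦ (0,5)
  6 ↦ (1,0)
  7 ↦ (1,1)
  8 ↦ (1,2)
  9 ↦ (1,3)
  10 ↦ (1,4)
  11 ↦ (1,5)
  12 ↦ (2,0)
  13 ↦ (2,1)
  14 ↦ (2,2)
  15 ↦ (2,3)
  16 ↦ (2,4)
  17 ↦ (2,5)
  18 ↦ (3,0)
  19 ↦ (3,1)
  20 ↦ (3,2)
  21 ↦ (3,3)
  22 ↦ (3,4)
  23 ↦ (3,5)  ✗ repeats pair of k=3
distinct pairs in image: 23 / 24 needed
  → (3,5) hit at k=3 and k=23

Answer: NOT A VALID PRODUCT — duplicate pair at indices 23,3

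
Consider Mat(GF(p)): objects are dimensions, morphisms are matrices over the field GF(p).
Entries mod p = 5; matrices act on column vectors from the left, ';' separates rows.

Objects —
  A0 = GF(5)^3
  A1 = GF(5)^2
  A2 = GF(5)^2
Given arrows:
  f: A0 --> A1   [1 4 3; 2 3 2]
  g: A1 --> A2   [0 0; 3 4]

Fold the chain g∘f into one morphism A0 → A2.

  e0=[1,0,0] f-->[1,2] g-->[0,1]
  e1=[0,1,0] f-->[4,3] g-->[0,4]
  e2=[0,0,1] f-->[3,2] g-->[0,2]
⟦path⟧: [0 0 0; 1 4 2]

Answer: [0 0 0; 1 4 2]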